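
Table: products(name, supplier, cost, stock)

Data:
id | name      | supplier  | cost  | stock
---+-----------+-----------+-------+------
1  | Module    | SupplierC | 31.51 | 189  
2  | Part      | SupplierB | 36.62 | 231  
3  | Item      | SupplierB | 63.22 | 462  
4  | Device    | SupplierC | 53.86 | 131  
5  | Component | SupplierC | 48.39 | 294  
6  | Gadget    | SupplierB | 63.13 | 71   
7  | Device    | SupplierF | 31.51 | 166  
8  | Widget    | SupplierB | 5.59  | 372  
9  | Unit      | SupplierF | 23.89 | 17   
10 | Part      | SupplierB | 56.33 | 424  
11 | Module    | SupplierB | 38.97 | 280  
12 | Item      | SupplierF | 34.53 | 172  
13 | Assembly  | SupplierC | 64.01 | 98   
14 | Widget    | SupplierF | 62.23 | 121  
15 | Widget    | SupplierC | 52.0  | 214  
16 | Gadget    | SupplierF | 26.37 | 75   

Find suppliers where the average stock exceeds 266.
SELECT supplier, AVG(stock)
FROM products
GROUP BY supplier
HAVING AVG(stock) > 266

Result:
  SupplierB: avg=306.67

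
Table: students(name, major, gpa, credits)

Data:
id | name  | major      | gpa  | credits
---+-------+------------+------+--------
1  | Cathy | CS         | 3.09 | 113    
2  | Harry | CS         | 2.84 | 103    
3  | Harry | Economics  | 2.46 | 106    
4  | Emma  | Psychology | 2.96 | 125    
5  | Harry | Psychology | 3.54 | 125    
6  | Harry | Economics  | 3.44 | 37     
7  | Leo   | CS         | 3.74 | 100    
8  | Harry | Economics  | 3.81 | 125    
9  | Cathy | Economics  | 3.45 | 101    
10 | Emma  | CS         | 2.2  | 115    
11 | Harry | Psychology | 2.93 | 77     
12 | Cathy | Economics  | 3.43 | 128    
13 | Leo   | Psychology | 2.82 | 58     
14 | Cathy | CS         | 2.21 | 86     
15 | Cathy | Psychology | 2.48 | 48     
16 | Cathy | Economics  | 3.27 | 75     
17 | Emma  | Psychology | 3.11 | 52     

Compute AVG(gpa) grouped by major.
SELECT major, AVG(gpa) as result
FROM students
GROUP BY major

Result:
  CS: 2.82
  Economics: 3.31
  Psychology: 2.97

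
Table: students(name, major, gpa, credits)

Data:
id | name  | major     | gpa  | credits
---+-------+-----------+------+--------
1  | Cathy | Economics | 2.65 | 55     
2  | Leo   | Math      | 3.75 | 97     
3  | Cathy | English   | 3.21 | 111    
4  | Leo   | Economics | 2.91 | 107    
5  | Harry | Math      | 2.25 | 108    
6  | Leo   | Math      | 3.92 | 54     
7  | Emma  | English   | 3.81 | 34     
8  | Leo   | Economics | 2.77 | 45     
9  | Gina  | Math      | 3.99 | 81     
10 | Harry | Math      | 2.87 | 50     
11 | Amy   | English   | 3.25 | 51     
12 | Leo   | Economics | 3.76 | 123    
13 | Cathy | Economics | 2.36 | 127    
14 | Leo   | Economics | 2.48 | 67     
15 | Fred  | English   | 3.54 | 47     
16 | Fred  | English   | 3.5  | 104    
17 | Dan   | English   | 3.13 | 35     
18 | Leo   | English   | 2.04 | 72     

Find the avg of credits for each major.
SELECT major, AVG(credits) as result
FROM students
GROUP BY major

Result:
  Economics: 87.33
  English: 64.86
  Math: 78.00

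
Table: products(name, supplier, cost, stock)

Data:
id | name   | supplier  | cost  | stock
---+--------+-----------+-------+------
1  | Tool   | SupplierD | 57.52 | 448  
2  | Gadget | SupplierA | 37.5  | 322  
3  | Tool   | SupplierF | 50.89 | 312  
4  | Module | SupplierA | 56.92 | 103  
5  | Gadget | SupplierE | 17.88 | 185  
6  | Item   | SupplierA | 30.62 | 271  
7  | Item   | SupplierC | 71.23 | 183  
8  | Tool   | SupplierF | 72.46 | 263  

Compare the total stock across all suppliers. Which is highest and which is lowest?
SELECT supplier, SUM(stock)
FROM products
GROUP BY supplier
ORDER BY SUM(stock)

All groups:
  SupplierC: 183
  SupplierE: 185
  SupplierD: 448
  SupplierF: 575
  SupplierA: 696

Highest: SupplierA (696)
Lowest: SupplierC (183)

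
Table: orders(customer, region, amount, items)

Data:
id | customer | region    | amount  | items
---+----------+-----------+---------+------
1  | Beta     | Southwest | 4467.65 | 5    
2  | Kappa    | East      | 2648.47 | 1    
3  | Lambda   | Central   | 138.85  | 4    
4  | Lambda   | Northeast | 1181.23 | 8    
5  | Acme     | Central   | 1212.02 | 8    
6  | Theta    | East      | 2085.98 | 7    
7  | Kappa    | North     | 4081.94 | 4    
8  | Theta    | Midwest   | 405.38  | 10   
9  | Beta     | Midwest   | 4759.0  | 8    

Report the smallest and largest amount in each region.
SELECT region, MIN(amount), MAX(amount)
FROM orders
GROUP BY region

Result:
  Central: min=138.85, max=1212.02
  East: min=2085.98, max=2648.47
  Midwest: min=405.38, max=4759.00
  North: min=4081.94, max=4081.94
  Northeast: min=1181.23, max=1181.23
  Southwest: min=4467.65, max=4467.65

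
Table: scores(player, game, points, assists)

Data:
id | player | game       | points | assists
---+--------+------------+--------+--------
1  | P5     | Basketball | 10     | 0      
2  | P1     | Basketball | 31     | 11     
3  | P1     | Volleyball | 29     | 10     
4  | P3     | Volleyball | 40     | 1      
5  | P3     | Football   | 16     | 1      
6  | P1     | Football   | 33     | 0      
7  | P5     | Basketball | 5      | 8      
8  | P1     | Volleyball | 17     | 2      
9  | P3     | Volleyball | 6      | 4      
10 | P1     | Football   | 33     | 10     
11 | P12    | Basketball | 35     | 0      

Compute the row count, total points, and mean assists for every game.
SELECT game,
       COUNT(*) as cnt,
       SUM(points) as total_points,
       AVG(assists) as avg_assists
FROM scores
GROUP BY game

Result:
  Basketball: 4 records, 81 total points, 4.75 avg assists
  Football: 3 records, 82 total points, 3.67 avg assists
  Volleyball: 4 records, 92 total points, 4.25 avg assists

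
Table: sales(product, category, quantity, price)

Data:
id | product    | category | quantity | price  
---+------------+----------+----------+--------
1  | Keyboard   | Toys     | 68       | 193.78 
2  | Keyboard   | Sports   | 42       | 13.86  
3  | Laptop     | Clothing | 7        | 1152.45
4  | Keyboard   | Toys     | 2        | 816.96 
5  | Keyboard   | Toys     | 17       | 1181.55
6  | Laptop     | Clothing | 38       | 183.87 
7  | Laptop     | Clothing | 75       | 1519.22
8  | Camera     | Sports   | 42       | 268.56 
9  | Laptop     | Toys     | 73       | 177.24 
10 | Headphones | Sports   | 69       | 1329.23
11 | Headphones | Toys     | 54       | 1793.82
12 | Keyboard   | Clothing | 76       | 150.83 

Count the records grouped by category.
SELECT category, COUNT(*) as count
FROM sales
GROUP BY category

Result:
  Clothing: 4
  Sports: 3
  Toys: 5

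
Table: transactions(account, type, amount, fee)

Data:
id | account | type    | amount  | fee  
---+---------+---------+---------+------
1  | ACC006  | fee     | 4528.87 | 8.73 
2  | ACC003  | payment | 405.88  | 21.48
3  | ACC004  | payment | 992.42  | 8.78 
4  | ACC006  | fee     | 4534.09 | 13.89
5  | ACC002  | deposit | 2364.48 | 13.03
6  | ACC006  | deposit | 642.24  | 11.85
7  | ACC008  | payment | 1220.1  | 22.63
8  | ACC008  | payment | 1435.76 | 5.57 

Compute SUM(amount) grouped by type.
SELECT type, SUM(amount) as result
FROM transactions
GROUP BY type

Result:
  deposit: 3006.72
  fee: 9062.96
  payment: 4054.16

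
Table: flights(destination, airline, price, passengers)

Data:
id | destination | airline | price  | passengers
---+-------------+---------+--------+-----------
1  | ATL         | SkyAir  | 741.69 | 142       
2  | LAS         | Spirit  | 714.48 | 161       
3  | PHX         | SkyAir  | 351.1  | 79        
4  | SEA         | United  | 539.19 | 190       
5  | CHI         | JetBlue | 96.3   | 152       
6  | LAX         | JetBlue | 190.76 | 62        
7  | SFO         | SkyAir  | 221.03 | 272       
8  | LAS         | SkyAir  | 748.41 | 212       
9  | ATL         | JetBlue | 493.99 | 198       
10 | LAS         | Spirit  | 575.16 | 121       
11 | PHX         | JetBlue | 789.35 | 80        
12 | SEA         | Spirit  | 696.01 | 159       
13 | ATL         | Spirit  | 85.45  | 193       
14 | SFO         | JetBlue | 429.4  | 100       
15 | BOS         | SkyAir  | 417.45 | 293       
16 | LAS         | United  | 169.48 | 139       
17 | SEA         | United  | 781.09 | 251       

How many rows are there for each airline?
SELECT airline, COUNT(*) as count
FROM flights
GROUP BY airline

Result:
  JetBlue: 5
  SkyAir: 5
  Spirit: 4
  United: 3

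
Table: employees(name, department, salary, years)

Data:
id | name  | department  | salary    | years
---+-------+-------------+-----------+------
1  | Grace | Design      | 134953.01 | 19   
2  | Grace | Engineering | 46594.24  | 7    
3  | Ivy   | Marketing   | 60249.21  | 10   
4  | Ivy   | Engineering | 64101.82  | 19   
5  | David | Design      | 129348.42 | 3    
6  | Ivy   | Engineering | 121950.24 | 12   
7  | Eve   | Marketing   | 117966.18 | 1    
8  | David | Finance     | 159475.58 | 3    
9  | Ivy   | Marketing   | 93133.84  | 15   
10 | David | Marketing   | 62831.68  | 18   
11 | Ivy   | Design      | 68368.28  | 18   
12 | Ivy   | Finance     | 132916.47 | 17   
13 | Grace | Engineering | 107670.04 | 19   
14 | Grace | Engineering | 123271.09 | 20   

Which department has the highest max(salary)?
SELECT department, MAX(salary) as val
FROM employees
GROUP BY department
ORDER BY val DESC
LIMIT 1

Result: Finance with max(salary) = 159475.58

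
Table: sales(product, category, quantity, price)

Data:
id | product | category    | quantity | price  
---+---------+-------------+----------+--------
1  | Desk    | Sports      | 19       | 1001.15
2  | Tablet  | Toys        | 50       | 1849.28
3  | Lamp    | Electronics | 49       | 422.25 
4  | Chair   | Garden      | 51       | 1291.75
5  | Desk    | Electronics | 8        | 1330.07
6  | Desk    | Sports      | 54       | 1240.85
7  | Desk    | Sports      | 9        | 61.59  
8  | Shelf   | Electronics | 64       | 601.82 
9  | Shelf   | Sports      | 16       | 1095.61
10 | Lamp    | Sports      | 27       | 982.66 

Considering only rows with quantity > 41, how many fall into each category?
SELECT category, COUNT(*)
FROM sales
WHERE quantity > 41
GROUP BY category

Note: WHERE filters rows before grouping.

Result:
  Electronics: 2
  Garden: 1
  Sports: 1
  Toys: 1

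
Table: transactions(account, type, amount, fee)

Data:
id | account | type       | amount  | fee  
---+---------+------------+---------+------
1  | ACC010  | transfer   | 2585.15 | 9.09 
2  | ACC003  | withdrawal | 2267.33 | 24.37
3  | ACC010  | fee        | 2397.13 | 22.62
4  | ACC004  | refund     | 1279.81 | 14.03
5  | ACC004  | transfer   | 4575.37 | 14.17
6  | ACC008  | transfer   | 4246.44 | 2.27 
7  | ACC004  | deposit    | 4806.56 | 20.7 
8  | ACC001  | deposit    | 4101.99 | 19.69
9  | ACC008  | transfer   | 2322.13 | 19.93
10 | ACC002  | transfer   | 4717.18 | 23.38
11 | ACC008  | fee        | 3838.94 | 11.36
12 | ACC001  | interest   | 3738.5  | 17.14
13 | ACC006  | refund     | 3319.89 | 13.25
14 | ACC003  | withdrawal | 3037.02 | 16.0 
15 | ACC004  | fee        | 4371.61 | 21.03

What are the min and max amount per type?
SELECT type, MIN(amount), MAX(amount)
FROM transactions
GROUP BY type

Result:
  deposit: min=4101.99, max=4806.56
  fee: min=2397.13, max=4371.61
  interest: min=3738.50, max=3738.50
  refund: min=1279.81, max=3319.89
  transfer: min=2322.13, max=4717.18
  withdrawal: min=2267.33, max=3037.02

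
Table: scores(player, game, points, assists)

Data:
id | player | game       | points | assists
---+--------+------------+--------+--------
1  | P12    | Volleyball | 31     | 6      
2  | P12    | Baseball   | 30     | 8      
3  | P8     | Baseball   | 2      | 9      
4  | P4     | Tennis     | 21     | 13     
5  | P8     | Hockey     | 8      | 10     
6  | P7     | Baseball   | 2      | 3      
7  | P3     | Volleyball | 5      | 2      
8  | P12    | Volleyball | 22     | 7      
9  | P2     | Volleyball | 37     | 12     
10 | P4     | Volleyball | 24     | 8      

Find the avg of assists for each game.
SELECT game, AVG(assists) as result
FROM scores
GROUP BY game

Result:
  Baseball: 6.67
  Hockey: 10.00
  Tennis: 13.00
  Volleyball: 7.00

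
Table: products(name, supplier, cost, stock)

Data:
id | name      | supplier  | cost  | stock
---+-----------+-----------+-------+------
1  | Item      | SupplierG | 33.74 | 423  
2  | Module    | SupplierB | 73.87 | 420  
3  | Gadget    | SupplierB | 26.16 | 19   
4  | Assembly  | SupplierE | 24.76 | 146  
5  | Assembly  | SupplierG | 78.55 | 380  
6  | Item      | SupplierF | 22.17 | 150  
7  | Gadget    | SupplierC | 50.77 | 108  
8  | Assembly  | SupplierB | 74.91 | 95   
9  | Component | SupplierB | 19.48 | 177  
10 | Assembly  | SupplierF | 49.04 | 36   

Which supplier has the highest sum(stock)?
SELECT supplier, SUM(stock) as val
FROM products
GROUP BY supplier
ORDER BY val DESC
LIMIT 1

Result: SupplierG with sum(stock) = 803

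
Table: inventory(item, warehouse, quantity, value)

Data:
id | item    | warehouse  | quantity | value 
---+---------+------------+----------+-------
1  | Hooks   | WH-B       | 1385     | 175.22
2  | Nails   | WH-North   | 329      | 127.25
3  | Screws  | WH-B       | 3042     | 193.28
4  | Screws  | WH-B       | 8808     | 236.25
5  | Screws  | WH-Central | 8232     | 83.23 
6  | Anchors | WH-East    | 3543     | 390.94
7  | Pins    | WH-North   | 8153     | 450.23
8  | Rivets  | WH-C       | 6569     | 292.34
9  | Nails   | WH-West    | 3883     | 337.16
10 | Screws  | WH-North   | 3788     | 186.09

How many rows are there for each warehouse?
SELECT warehouse, COUNT(*) as count
FROM inventory
GROUP BY warehouse

Result:
  WH-B: 3
  WH-C: 1
  WH-Central: 1
  WH-East: 1
  WH-North: 3
  WH-West: 1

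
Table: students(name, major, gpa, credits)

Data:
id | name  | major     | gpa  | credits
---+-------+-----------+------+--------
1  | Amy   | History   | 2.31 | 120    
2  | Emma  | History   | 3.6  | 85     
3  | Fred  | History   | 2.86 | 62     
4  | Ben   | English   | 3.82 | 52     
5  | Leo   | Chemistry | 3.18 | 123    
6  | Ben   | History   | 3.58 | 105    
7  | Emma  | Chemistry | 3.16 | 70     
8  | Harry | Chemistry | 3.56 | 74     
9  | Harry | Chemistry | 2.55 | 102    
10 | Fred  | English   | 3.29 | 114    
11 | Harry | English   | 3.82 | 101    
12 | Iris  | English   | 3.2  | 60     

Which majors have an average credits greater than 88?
SELECT major, AVG(credits)
FROM students
GROUP BY major
HAVING AVG(credits) > 88

Result:
  Chemistry: avg=92.25
  History: avg=93.00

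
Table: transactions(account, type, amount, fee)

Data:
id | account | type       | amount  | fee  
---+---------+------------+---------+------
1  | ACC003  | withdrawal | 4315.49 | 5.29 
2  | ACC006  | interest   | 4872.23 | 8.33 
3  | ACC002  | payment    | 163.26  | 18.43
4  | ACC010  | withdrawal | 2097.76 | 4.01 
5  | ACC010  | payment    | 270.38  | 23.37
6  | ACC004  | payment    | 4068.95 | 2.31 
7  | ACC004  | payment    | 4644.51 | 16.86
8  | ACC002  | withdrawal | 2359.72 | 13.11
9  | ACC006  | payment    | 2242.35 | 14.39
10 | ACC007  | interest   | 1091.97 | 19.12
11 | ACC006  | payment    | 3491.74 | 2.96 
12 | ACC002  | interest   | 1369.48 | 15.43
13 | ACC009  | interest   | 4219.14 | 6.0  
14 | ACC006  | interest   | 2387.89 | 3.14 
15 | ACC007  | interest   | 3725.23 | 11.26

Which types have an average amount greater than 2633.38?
SELECT type, AVG(amount)
FROM transactions
GROUP BY type
HAVING AVG(amount) > 2633.38

Result:
  interest: avg=2944.32
  withdrawal: avg=2924.32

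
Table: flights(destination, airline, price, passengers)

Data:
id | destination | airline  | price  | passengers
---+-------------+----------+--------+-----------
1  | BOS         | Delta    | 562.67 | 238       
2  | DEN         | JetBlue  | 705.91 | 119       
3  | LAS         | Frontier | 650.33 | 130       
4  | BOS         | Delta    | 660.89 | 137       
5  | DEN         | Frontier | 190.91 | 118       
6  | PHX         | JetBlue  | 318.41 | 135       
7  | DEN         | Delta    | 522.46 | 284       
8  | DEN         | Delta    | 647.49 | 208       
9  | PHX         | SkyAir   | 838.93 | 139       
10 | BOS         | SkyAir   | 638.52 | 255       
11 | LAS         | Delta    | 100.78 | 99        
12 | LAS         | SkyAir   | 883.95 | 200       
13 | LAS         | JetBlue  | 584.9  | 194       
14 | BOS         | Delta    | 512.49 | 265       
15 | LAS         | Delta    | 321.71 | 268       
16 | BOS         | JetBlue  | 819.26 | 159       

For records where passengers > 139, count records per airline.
SELECT airline, COUNT(*)
FROM flights
WHERE passengers > 139
GROUP BY airline

Note: WHERE filters rows before grouping.

Result:
  Delta: 5
  JetBlue: 2
  SkyAir: 2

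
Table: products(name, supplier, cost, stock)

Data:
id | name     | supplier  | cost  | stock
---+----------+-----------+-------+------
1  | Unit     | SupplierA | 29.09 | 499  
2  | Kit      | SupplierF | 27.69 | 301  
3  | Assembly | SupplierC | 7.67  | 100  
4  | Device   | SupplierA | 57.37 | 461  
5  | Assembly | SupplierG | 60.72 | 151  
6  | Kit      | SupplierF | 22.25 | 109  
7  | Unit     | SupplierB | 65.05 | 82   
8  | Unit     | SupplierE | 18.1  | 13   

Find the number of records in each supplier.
SELECT supplier, COUNT(*) as count
FROM products
GROUP BY supplier

Result:
  SupplierA: 2
  SupplierB: 1
  SupplierC: 1
  SupplierE: 1
  SupplierF: 2
  SupplierG: 1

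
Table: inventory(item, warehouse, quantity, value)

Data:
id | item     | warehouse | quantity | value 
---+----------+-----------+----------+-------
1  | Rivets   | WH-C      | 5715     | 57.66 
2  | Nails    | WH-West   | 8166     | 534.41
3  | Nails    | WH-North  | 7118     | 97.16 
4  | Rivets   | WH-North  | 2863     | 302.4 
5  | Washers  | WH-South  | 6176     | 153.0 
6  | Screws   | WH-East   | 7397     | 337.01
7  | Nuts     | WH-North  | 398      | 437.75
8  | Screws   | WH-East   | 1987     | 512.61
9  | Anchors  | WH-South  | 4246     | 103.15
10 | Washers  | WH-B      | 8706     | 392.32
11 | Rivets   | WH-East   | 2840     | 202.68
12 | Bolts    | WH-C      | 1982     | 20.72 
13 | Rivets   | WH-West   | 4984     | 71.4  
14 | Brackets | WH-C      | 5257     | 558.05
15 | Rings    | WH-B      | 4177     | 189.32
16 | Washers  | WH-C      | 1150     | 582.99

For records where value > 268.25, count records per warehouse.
SELECT warehouse, COUNT(*)
FROM inventory
WHERE value > 268.25
GROUP BY warehouse

Note: WHERE filters rows before grouping.

Result:
  WH-B: 1
  WH-C: 2
  WH-East: 2
  WH-North: 2
  WH-West: 1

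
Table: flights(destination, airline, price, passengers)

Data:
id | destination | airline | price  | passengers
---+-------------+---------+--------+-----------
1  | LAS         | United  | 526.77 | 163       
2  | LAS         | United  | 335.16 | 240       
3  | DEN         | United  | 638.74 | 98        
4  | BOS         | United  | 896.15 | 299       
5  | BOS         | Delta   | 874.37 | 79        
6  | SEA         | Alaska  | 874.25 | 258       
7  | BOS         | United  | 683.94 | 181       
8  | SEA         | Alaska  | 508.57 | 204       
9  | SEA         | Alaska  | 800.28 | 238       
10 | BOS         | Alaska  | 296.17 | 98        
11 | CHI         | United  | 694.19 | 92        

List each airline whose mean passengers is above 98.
SELECT airline, AVG(passengers)
FROM flights
GROUP BY airline
HAVING AVG(passengers) > 98

Result:
  Alaska: avg=199.50
  United: avg=178.83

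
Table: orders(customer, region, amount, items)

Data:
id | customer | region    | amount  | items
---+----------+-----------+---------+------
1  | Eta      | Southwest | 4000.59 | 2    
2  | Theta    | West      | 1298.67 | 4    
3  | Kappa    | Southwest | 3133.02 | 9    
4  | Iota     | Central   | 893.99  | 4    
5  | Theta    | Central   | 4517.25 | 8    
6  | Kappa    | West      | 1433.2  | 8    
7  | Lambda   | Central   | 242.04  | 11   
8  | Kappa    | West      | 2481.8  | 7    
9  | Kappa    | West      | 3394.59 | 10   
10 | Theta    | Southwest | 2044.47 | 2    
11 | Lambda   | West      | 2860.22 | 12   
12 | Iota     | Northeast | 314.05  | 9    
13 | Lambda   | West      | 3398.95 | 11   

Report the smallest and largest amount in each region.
SELECT region, MIN(amount), MAX(amount)
FROM orders
GROUP BY region

Result:
  Central: min=242.04, max=4517.25
  Northeast: min=314.05, max=314.05
  Southwest: min=2044.47, max=4000.59
  West: min=1298.67, max=3398.95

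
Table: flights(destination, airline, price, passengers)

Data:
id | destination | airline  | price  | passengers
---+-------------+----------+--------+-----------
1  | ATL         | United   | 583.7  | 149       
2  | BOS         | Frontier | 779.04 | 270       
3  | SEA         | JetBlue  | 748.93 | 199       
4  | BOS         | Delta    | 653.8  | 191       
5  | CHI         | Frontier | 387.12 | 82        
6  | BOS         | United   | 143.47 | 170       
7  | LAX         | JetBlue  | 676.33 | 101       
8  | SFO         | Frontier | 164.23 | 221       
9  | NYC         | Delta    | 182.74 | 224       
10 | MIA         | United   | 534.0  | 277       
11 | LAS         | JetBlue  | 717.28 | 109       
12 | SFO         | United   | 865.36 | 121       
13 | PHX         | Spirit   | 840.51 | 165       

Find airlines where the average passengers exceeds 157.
SELECT airline, AVG(passengers)
FROM flights
GROUP BY airline
HAVING AVG(passengers) > 157

Result:
  Delta: avg=207.50
  Frontier: avg=191.00
  Spirit: avg=165.00
  United: avg=179.25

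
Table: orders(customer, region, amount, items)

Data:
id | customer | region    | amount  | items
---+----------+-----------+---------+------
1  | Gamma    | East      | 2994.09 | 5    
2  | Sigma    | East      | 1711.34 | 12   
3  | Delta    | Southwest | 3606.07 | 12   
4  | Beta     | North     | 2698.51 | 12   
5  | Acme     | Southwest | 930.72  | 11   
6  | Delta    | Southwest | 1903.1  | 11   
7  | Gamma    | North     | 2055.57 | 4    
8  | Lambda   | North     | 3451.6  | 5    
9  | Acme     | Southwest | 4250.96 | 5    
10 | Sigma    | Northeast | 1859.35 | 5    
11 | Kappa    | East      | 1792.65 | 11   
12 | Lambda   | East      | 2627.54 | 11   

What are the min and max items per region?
SELECT region, MIN(items), MAX(items)
FROM orders
GROUP BY region

Result:
  East: min=5, max=12
  North: min=4, max=12
  Northeast: min=5, max=5
  Southwest: min=5, max=12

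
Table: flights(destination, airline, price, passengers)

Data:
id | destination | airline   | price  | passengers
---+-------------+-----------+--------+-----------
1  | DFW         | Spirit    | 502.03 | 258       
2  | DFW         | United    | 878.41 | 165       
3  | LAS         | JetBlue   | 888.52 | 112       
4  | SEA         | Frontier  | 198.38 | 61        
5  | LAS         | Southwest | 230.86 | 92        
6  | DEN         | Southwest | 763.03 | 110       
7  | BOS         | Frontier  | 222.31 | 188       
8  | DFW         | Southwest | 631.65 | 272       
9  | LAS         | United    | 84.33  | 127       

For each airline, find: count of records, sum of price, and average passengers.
SELECT airline,
       COUNT(*) as cnt,
       SUM(price) as total_price,
       AVG(passengers) as avg_passengers
FROM flights
GROUP BY airline

Result:
  Frontier: 2 records, 420.69 total price, 124.50 avg passengers
  JetBlue: 1 records, 888.52 total price, 112.00 avg passengers
  Southwest: 3 records, 1625.54 total price, 158.00 avg passengers
  Spirit: 1 records, 502.03 total price, 258.00 avg passengers
  United: 2 records, 962.74 total price, 146.00 avg passengers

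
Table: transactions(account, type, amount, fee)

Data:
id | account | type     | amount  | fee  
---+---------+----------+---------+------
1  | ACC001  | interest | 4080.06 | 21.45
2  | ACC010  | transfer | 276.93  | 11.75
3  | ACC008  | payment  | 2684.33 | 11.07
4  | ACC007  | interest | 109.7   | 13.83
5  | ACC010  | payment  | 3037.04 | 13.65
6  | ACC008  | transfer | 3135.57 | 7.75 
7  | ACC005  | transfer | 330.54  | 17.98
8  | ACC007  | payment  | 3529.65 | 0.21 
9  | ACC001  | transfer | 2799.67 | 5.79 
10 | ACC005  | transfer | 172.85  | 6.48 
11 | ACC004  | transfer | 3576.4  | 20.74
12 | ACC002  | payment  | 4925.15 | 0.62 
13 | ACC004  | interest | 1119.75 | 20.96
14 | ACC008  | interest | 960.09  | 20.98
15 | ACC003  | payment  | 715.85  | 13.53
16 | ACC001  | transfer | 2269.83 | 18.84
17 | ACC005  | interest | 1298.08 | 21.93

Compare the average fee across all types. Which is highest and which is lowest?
SELECT type, AVG(fee)
FROM transactions
GROUP BY type
ORDER BY AVG(fee)

All groups:
  payment: 7.82
  transfer: 12.76
  interest: 19.83

Highest: interest (19.83)
Lowest: payment (7.82)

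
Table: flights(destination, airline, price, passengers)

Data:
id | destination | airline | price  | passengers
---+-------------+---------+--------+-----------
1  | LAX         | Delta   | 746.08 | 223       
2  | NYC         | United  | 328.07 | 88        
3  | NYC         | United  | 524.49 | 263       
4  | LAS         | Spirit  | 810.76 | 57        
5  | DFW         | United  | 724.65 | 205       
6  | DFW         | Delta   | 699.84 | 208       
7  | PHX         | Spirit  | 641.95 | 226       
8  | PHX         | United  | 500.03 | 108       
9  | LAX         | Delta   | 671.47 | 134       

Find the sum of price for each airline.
SELECT airline, SUM(price) as result
FROM flights
GROUP BY airline

Result:
  Delta: 2117.39
  Spirit: 1452.71
  United: 2077.24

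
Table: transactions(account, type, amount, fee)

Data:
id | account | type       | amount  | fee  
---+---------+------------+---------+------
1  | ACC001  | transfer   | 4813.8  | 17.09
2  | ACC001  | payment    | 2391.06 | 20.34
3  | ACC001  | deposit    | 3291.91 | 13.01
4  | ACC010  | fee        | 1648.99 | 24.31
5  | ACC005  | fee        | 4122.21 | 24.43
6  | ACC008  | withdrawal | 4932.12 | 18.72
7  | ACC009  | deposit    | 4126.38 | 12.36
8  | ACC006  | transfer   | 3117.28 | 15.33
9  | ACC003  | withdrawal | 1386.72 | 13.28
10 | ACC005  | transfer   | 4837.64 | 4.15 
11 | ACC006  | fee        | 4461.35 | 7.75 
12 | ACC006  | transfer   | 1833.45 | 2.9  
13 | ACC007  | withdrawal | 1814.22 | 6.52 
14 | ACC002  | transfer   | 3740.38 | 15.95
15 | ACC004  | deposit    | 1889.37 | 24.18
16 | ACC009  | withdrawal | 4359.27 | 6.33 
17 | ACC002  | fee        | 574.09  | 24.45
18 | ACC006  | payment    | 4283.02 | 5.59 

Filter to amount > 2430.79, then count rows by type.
SELECT type, COUNT(*)
FROM transactions
WHERE amount > 2430.79
GROUP BY type

Note: WHERE filters rows before grouping.

Result:
  deposit: 2
  fee: 2
  payment: 1
  transfer: 4
  withdrawal: 2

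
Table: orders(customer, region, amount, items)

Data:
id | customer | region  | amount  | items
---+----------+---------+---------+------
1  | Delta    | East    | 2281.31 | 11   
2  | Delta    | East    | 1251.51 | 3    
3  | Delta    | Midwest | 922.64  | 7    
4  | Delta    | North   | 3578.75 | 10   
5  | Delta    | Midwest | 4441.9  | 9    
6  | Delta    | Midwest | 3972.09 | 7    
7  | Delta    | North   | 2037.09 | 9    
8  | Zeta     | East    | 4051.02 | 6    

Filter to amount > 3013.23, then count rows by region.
SELECT region, COUNT(*)
FROM orders
WHERE amount > 3013.23
GROUP BY region

Note: WHERE filters rows before grouping.

Result:
  East: 1
  Midwest: 2
  North: 1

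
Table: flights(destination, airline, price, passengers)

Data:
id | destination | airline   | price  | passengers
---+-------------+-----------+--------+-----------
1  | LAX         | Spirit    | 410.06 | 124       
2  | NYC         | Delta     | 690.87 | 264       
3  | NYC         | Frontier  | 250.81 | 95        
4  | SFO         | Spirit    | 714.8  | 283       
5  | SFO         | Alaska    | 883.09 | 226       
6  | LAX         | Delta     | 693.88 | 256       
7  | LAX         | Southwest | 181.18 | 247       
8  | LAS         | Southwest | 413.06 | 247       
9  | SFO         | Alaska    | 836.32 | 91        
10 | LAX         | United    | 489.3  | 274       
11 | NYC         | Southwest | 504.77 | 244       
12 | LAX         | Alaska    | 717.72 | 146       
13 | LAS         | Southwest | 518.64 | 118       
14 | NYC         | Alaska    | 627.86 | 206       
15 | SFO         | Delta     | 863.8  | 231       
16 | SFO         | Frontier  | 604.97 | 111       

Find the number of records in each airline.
SELECT airline, COUNT(*) as count
FROM flights
GROUP BY airline

Result:
  Alaska: 4
  Delta: 3
  Frontier: 2
  Southwest: 4
  Spirit: 2
  United: 1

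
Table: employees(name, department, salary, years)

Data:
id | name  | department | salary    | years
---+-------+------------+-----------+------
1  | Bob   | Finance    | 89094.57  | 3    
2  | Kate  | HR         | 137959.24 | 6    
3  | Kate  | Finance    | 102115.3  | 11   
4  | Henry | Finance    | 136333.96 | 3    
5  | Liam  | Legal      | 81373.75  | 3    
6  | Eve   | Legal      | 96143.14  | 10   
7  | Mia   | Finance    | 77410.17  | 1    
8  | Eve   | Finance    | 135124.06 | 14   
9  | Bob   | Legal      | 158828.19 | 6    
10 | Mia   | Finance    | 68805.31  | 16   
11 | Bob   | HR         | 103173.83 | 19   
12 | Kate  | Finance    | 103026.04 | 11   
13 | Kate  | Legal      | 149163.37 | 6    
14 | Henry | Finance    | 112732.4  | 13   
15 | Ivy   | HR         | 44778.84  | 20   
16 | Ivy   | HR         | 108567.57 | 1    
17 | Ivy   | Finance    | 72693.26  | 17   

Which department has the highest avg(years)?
SELECT department, AVG(years) as val
FROM employees
GROUP BY department
ORDER BY val DESC
LIMIT 1

Result: HR with avg(years) = 11.50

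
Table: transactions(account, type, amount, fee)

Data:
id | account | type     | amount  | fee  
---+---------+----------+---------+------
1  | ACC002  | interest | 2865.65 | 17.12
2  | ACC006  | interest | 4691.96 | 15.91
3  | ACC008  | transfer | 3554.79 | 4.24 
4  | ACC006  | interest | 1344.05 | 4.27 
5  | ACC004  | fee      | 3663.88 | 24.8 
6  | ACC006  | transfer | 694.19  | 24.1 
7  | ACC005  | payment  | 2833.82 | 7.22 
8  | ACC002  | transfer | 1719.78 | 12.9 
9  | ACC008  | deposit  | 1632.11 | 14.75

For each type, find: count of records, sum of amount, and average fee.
SELECT type,
       COUNT(*) as cnt,
       SUM(amount) as total_amount,
       AVG(fee) as avg_fee
FROM transactions
GROUP BY type

Result:
  deposit: 1 records, 1632.11 total amount, 14.75 avg fee
  fee: 1 records, 3663.88 total amount, 24.80 avg fee
  interest: 3 records, 8901.66 total amount, 12.43 avg fee
  payment: 1 records, 2833.82 total amount, 7.22 avg fee
  transfer: 3 records, 5968.76 total amount, 13.75 avg fee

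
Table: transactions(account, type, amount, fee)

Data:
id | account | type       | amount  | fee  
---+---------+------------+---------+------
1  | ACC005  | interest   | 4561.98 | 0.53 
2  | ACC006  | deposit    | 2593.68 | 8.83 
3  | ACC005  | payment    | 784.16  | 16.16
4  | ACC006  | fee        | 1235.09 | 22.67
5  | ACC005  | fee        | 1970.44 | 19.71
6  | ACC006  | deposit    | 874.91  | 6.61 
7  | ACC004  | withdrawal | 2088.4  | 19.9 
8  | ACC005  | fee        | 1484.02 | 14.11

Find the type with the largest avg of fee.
SELECT type, AVG(fee) as val
FROM transactions
GROUP BY type
ORDER BY val DESC
LIMIT 1

Result: withdrawal with avg(fee) = 19.90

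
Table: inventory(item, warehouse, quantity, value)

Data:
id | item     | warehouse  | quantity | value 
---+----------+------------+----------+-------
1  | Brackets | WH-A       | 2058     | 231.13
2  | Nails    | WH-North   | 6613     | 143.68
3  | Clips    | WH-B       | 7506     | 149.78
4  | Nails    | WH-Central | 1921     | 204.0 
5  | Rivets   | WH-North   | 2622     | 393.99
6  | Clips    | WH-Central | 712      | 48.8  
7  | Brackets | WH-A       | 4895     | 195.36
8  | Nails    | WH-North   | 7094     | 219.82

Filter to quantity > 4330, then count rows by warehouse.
SELECT warehouse, COUNT(*)
FROM inventory
WHERE quantity > 4330
GROUP BY warehouse

Note: WHERE filters rows before grouping.

Result:
  WH-A: 1
  WH-B: 1
  WH-North: 2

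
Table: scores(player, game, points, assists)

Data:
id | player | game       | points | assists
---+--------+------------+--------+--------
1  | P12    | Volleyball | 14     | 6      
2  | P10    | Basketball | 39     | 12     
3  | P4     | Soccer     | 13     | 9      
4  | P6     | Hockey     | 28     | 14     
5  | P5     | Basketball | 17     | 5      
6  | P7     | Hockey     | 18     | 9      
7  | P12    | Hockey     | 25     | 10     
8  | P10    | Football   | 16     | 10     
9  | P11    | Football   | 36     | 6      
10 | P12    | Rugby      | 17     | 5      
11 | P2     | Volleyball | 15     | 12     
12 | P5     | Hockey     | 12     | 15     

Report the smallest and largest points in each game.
SELECT game, MIN(points), MAX(points)
FROM scores
GROUP BY game

Result:
  Basketball: min=17, max=39
  Football: min=16, max=36
  Hockey: min=12, max=28
  Rugby: min=17, max=17
  Soccer: min=13, max=13
  Volleyball: min=14, max=15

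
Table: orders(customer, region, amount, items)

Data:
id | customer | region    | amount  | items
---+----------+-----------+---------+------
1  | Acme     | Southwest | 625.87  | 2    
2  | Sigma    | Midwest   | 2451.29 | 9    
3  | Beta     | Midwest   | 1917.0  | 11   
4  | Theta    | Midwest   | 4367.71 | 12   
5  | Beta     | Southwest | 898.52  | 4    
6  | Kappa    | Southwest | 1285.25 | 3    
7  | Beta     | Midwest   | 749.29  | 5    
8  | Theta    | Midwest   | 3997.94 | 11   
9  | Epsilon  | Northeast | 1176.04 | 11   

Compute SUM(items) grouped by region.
SELECT region, SUM(items) as result
FROM orders
GROUP BY region

Result:
  Midwest: 48
  Northeast: 11
  Southwest: 9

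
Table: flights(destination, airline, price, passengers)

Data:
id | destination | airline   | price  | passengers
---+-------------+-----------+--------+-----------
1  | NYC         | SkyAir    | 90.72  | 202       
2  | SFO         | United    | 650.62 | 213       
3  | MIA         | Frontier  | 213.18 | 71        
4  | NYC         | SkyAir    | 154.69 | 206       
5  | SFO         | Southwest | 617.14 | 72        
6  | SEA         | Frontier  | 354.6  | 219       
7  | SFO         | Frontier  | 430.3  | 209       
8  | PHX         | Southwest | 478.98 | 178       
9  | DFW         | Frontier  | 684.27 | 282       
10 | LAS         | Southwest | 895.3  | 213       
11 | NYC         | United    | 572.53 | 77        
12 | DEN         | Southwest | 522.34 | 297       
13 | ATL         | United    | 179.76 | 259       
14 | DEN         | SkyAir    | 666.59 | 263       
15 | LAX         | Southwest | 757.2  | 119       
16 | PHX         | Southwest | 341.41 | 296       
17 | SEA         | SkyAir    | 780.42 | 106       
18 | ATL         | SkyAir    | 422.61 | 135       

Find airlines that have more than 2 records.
SELECT airline, COUNT(*) as cnt
FROM flights
GROUP BY airline
HAVING COUNT(*) > 2

Result:
  Frontier: 4
  SkyAir: 5
  Southwest: 6
  United: 3

Note: HAVING filters groups after aggregation, WHERE filters rows before.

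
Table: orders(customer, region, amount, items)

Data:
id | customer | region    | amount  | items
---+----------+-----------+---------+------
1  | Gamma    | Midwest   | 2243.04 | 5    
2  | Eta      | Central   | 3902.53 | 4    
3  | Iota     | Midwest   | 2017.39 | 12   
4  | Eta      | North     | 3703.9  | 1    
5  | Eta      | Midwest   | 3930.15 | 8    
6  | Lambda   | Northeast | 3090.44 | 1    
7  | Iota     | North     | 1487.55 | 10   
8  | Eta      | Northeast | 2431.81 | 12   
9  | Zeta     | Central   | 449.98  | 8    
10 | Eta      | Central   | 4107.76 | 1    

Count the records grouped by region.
SELECT region, COUNT(*) as count
FROM orders
GROUP BY region

Result:
  Central: 3
  Midwest: 3
  North: 2
  Northeast: 2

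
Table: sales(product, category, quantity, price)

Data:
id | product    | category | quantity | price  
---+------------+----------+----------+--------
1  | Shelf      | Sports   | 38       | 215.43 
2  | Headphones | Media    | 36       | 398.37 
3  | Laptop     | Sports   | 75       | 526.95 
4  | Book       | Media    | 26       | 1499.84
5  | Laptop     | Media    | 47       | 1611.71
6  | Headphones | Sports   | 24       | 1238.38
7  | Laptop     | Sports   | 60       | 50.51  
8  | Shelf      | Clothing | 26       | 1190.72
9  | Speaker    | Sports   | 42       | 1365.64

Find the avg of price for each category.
SELECT category, AVG(price) as result
FROM sales
GROUP BY category

Result:
  Clothing: 1190.72
  Media: 1169.97
  Sports: 679.38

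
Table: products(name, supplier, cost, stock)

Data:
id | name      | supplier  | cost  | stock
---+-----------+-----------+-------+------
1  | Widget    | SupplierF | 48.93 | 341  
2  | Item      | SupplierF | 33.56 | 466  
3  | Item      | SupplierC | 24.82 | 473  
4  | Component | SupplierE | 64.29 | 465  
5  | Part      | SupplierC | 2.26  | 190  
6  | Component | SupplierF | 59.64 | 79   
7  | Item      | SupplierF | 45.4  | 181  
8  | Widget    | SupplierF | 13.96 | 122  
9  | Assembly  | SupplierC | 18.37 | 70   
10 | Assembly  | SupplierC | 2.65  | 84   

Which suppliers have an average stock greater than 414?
SELECT supplier, AVG(stock)
FROM products
GROUP BY supplier
HAVING AVG(stock) > 414

Result:
  SupplierE: avg=465.00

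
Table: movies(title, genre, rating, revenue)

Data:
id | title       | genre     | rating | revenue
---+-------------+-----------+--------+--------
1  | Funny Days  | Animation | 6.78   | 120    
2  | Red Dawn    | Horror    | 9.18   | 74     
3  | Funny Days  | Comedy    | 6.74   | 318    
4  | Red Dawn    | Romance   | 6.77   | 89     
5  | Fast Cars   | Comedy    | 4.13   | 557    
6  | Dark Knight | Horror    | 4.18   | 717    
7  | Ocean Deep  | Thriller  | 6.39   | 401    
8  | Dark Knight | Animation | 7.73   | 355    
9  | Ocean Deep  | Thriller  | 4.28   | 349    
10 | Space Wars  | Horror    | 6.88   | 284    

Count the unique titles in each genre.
SELECT genre, COUNT(DISTINCT title)
FROM movies
GROUP BY genre

Result:
  Animation: 2 distinct
  Comedy: 2 distinct
  Horror: 3 distinct
  Romance: 1 distinct
  Thriller: 1 distinct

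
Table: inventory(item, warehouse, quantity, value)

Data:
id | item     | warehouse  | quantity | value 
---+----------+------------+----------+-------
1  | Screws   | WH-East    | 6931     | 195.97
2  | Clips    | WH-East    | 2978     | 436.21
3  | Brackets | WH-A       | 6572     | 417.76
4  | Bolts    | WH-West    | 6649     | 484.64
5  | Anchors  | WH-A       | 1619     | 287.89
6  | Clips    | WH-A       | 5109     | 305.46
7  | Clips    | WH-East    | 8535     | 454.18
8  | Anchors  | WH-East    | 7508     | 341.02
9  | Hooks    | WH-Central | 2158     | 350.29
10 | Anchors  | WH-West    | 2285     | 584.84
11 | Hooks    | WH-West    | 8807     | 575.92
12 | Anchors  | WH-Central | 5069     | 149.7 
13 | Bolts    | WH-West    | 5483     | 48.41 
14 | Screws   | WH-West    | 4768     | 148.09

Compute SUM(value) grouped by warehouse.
SELECT warehouse, SUM(value) as result
FROM inventory
GROUP BY warehouse

Result:
  WH-A: 1011.11
  WH-Central: 499.99
  WH-East: 1427.38
  WH-West: 1841.90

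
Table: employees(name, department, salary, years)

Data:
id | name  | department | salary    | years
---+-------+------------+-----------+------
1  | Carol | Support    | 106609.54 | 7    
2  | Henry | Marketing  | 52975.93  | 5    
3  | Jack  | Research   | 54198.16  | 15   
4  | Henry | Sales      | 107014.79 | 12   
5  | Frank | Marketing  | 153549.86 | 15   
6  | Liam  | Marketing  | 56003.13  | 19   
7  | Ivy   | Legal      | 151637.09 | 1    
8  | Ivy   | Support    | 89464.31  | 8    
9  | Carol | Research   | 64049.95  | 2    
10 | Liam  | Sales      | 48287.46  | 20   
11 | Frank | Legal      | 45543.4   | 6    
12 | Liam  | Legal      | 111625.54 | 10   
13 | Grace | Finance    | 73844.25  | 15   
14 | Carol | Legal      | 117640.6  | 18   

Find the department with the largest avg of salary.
SELECT department, AVG(salary) as val
FROM employees
GROUP BY department
ORDER BY val DESC
LIMIT 1

Result: Legal with avg(salary) = 106611.66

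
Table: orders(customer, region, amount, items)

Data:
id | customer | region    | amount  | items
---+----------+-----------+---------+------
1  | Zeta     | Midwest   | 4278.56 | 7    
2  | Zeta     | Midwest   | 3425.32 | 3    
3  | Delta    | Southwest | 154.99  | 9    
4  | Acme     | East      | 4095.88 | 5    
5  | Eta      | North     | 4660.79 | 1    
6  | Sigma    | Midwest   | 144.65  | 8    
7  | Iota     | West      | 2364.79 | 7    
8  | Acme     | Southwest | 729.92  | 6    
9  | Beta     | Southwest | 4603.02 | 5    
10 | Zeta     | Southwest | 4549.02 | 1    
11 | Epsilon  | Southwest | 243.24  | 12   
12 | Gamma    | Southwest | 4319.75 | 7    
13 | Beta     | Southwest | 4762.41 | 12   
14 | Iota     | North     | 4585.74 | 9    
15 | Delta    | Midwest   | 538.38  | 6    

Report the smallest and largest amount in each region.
SELECT region, MIN(amount), MAX(amount)
FROM orders
GROUP BY region

Result:
  East: min=4095.88, max=4095.88
  Midwest: min=144.65, max=4278.56
  North: min=4585.74, max=4660.79
  Southwest: min=154.99, max=4762.41
  West: min=2364.79, max=2364.79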